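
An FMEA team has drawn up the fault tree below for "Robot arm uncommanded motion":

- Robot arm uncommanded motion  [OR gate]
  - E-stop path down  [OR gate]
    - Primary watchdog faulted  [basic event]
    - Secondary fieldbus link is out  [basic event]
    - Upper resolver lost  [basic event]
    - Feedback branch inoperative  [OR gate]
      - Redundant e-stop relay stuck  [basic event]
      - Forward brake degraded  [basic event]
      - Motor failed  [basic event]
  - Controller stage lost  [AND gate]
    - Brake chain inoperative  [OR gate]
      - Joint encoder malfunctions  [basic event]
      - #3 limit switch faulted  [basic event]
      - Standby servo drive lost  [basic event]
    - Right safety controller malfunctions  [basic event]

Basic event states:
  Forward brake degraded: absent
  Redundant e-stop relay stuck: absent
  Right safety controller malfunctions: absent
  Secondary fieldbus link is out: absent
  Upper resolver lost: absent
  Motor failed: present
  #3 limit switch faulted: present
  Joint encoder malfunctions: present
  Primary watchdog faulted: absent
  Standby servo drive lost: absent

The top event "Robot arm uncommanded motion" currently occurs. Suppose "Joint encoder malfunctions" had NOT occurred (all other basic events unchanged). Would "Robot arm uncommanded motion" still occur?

Yes

Counterfactual: set "Joint encoder malfunctions" to not occurred.
Feedback branch inoperative [OR]: Redundant e-stop relay stuck=not, Forward brake degraded=not, Motor failed=occurs → at least one input occurs → occurs.
E-stop path down [OR]: Primary watchdog faulted=not, Secondary fieldbus link is out=not, Upper resolver lost=not, Feedback branch inoperative=occurs → at least one input occurs → occurs.
Brake chain inoperative [OR]: Joint encoder malfunctions=not, #3 limit switch faulted=occurs, Standby servo drive lost=not → at least one input occurs → occurs.
Controller stage lost [AND]: Brake chain inoperative=occurs, Right safety controller malfunctions=not → not all inputs occur → does not occur.
Robot arm uncommanded motion [OR]: E-stop path down=occurs, Controller stage lost=not → at least one input occurs → occurs.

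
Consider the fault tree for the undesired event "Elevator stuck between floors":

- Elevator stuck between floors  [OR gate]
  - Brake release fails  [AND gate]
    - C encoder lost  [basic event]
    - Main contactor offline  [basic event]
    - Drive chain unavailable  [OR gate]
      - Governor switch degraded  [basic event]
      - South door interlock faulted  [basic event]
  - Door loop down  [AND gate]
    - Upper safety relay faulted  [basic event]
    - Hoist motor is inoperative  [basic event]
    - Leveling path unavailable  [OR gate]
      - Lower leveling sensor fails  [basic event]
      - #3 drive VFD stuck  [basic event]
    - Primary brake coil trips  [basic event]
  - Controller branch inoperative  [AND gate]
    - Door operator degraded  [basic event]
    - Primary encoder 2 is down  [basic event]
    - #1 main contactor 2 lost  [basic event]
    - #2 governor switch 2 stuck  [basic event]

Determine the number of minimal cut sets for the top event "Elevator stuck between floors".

Drive chain unavailable [OR]: union of children's cut sets → 2 cut set(s).
Brake release fails [AND]: one cut set from each child combined → 1 × 1 × 2 = 2 cut set(s).
Leveling path unavailable [OR]: union of children's cut sets → 2 cut set(s).
Door loop down [AND]: one cut set from each child combined → 1 × 1 × 2 × 1 = 2 cut set(s).
Controller branch inoperative [AND]: one cut set from each child combined → 1 × 1 × 1 × 1 = 1 cut set(s).
Elevator stuck between floors [OR]: union of children's cut sets → 5 cut set(s).
Minimal cut sets: {C encoder lost, Governor switch degraded, Main contactor offline}; {C encoder lost, Main contactor offline, South door interlock faulted}; {Hoist motor is inoperative, Lower leveling sensor fails, Primary brake coil trips, Upper safety relay faulted}; {#3 drive VFD stuck, Hoist motor is inoperative, Primary brake coil trips, Upper safety relay faulted}; {#1 main contactor 2 lost, #2 governor switch 2 stuck, Door operator degraded, Primary encoder 2 is down}.

5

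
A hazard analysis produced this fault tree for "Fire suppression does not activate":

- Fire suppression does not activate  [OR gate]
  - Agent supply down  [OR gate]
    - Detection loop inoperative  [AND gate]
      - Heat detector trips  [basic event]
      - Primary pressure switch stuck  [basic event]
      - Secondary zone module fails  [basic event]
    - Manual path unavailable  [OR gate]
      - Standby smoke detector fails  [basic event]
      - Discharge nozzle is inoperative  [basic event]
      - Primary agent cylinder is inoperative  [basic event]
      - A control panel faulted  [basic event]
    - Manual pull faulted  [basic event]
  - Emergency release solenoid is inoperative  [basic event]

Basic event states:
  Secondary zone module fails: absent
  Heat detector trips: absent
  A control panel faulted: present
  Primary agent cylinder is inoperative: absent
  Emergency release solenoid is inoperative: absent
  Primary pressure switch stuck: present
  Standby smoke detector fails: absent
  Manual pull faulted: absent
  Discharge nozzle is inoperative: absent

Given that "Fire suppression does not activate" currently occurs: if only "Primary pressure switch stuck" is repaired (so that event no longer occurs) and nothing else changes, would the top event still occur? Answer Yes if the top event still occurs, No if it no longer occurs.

Yes

Counterfactual: set "Primary pressure switch stuck" to not occurred.
Detection loop inoperative [AND]: Heat detector trips=not, Primary pressure switch stuck=not, Secondary zone module fails=not → not all inputs occur → does not occur.
Manual path unavailable [OR]: Standby smoke detector fails=not, Discharge nozzle is inoperative=not, Primary agent cylinder is inoperative=not, A control panel faulted=occurs → at least one input occurs → occurs.
Agent supply down [OR]: Detection loop inoperative=not, Manual path unavailable=occurs, Manual pull faulted=not → at least one input occurs → occurs.
Fire suppression does not activate [OR]: Agent supply down=occurs, Emergency release solenoid is inoperative=not → at least one input occurs → occurs.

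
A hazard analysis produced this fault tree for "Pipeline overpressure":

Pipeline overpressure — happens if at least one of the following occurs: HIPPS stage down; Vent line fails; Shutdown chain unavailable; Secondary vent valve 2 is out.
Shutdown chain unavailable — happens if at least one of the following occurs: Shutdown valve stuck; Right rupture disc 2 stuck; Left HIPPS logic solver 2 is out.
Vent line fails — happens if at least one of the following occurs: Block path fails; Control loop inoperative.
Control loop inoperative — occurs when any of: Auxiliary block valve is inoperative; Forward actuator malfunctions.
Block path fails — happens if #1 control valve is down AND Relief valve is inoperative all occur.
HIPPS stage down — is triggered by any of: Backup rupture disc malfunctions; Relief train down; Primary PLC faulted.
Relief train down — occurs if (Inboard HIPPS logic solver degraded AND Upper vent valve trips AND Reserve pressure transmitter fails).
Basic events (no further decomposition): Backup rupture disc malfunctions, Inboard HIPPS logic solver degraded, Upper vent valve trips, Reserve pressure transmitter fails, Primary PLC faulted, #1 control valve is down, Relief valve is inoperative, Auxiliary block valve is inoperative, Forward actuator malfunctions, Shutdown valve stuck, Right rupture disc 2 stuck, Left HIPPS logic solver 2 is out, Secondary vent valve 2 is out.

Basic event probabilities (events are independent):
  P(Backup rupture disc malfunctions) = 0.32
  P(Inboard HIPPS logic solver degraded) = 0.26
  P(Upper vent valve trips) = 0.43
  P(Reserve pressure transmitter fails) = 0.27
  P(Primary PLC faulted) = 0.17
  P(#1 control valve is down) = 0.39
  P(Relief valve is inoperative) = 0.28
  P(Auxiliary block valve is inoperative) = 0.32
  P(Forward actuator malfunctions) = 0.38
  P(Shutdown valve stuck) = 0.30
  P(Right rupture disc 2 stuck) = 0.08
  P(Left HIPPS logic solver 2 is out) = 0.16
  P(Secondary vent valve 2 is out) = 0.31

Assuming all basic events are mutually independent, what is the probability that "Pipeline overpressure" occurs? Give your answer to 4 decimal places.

P(Relief train down) [AND] = 0.26 × 0.43 × 0.27 = 0.030186
P(HIPPS stage down) [OR] = 1 − (1−0.32) × (1−0.030186) × (1−0.17) = 0.452637
P(Block path fails) [AND] = 0.39 × 0.28 = 0.109200
P(Control loop inoperative) [OR] = 1 − (1−0.32) × (1−0.38) = 0.578400
P(Vent line fails) [OR] = 1 − (1−0.109200) × (1−0.578400) = 0.624439
P(Shutdown chain unavailable) [OR] = 1 − (1−0.30) × (1−0.08) × (1−0.16) = 0.459040
P(Pipeline overpressure) [OR] = 1 − (1−0.452637) × (1−0.624439) × (1−0.459040) × (1−0.31) = 0.923269
Rounded to 4 decimal places: P(Pipeline overpressure) ≈ 0.9233.

0.9233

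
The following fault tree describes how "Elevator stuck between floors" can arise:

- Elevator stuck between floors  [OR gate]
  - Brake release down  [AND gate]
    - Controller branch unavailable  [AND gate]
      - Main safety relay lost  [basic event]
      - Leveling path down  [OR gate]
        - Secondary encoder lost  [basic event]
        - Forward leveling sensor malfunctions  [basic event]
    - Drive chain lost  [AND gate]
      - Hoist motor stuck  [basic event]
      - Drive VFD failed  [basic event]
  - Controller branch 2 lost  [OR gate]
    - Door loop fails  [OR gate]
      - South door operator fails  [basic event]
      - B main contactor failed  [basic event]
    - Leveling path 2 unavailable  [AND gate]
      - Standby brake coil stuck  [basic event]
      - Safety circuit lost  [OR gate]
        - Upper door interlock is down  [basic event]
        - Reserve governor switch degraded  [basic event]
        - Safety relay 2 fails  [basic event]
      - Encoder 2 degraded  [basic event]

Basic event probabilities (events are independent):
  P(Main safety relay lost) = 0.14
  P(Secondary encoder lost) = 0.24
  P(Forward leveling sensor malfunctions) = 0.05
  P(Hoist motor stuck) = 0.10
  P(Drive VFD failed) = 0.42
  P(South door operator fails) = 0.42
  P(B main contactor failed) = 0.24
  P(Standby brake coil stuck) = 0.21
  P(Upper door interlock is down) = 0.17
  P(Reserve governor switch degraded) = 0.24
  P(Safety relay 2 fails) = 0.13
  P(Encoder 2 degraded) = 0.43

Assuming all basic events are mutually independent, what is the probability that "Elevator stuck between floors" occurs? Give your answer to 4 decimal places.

0.5779

P(Leveling path down) [OR] = 1 − (1−0.24) × (1−0.05) = 0.278000
P(Controller branch unavailable) [AND] = 0.14 × 0.278000 = 0.038920
P(Drive chain lost) [AND] = 0.10 × 0.42 = 0.042000
P(Brake release down) [AND] = 0.038920 × 0.042000 = 0.001635
P(Door loop fails) [OR] = 1 − (1−0.42) × (1−0.24) = 0.559200
P(Safety circuit lost) [OR] = 1 − (1−0.17) × (1−0.24) × (1−0.13) = 0.451204
P(Leveling path 2 unavailable) [AND] = 0.21 × 0.451204 × 0.43 = 0.040744
P(Controller branch 2 lost) [OR] = 1 − (1−0.559200) × (1−0.040744) = 0.577160
P(Elevator stuck between floors) [OR] = 1 − (1−0.001635) × (1−0.577160) = 0.577851
Rounded to 4 decimal places: P(Elevator stuck between floors) ≈ 0.5779.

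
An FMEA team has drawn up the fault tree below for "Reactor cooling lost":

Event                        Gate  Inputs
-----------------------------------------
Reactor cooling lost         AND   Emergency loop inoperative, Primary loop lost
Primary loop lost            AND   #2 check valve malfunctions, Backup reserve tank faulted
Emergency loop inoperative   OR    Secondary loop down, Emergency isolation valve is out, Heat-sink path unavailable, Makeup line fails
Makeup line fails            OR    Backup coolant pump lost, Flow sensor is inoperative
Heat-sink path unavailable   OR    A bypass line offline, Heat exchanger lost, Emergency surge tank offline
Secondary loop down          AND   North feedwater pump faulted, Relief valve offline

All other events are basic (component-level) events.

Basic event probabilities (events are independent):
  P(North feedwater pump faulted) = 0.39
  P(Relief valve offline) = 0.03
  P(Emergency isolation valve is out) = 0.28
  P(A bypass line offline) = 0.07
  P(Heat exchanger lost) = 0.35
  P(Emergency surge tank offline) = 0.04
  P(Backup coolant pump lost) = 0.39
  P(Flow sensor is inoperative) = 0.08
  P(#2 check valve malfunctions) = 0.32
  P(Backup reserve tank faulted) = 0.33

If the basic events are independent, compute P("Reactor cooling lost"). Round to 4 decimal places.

P(Secondary loop down) [AND] = 0.39 × 0.03 = 0.011700
P(Heat-sink path unavailable) [OR] = 1 − (1−0.07) × (1−0.35) × (1−0.04) = 0.419680
P(Makeup line fails) [OR] = 1 − (1−0.39) × (1−0.08) = 0.438800
P(Emergency loop inoperative) [OR] = 1 − (1−0.011700) × (1−0.28) × (1−0.419680) × (1−0.438800) = 0.768257
P(Primary loop lost) [AND] = 0.32 × 0.33 = 0.105600
P(Reactor cooling lost) [AND] = 0.768257 × 0.105600 = 0.081128
Rounded to 4 decimal places: P(Reactor cooling lost) ≈ 0.0811.

0.0811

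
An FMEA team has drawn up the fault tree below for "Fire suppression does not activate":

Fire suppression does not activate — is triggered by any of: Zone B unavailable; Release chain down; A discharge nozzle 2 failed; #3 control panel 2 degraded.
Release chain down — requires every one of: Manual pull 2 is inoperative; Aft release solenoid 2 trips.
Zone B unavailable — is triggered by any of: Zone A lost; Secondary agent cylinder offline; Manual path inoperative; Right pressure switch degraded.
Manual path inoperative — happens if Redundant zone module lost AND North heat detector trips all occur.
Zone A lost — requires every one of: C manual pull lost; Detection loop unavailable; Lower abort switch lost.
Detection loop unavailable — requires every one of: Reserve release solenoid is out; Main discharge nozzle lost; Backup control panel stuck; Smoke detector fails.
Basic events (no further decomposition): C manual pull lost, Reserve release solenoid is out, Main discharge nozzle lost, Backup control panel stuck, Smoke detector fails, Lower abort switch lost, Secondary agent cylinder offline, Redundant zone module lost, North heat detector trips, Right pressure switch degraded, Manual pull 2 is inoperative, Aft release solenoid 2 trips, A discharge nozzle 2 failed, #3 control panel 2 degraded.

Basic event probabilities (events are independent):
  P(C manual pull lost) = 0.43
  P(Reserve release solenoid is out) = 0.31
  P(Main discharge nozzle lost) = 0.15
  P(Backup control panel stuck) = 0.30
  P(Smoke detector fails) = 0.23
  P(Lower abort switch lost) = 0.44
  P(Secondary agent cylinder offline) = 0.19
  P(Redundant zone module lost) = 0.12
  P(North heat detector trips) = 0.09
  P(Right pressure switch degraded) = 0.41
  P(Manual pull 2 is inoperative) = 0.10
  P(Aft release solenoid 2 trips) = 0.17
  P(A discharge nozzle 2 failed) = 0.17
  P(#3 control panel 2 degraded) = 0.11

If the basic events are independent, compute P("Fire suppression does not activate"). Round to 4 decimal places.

0.6569

P(Detection loop unavailable) [AND] = 0.31 × 0.15 × 0.30 × 0.23 = 0.003209
P(Zone A lost) [AND] = 0.43 × 0.003209 × 0.44 = 0.000607
P(Manual path inoperative) [AND] = 0.12 × 0.09 = 0.010800
P(Zone B unavailable) [OR] = 1 − (1−0.000607) × (1−0.19) × (1−0.010800) × (1−0.41) = 0.527548
P(Release chain down) [AND] = 0.10 × 0.17 = 0.017000
P(Fire suppression does not activate) [OR] = 1 − (1−0.527548) × (1−0.017000) × (1−0.17) × (1−0.11) = 0.656933
Rounded to 4 decimal places: P(Fire suppression does not activate) ≈ 0.6569.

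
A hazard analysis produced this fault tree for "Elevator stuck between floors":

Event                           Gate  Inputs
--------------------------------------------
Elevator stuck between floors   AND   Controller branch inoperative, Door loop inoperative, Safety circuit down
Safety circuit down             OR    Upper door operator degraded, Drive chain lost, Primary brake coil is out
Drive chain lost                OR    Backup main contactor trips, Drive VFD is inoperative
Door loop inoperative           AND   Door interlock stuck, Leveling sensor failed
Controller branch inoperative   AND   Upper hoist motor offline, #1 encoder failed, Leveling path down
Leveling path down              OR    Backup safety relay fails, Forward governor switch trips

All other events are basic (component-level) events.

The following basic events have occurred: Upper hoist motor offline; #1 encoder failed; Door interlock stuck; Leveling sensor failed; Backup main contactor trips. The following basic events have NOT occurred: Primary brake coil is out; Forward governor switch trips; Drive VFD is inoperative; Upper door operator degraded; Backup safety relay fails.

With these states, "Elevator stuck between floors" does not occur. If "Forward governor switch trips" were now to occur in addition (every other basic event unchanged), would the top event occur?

Counterfactual: set "Forward governor switch trips" to occurred.
Leveling path down [OR]: Backup safety relay fails=not, Forward governor switch trips=occurs → at least one input occurs → occurs.
Controller branch inoperative [AND]: Upper hoist motor offline=occurs, #1 encoder failed=occurs, Leveling path down=occurs → all inputs occur → occurs.
Door loop inoperative [AND]: Door interlock stuck=occurs, Leveling sensor failed=occurs → all inputs occur → occurs.
Drive chain lost [OR]: Backup main contactor trips=occurs, Drive VFD is inoperative=not → at least one input occurs → occurs.
Safety circuit down [OR]: Upper door operator degraded=not, Drive chain lost=occurs, Primary brake coil is out=not → at least one input occurs → occurs.
Elevator stuck between floors [AND]: Controller branch inoperative=occurs, Door loop inoperative=occurs, Safety circuit down=occurs → all inputs occur → occurs.

Yes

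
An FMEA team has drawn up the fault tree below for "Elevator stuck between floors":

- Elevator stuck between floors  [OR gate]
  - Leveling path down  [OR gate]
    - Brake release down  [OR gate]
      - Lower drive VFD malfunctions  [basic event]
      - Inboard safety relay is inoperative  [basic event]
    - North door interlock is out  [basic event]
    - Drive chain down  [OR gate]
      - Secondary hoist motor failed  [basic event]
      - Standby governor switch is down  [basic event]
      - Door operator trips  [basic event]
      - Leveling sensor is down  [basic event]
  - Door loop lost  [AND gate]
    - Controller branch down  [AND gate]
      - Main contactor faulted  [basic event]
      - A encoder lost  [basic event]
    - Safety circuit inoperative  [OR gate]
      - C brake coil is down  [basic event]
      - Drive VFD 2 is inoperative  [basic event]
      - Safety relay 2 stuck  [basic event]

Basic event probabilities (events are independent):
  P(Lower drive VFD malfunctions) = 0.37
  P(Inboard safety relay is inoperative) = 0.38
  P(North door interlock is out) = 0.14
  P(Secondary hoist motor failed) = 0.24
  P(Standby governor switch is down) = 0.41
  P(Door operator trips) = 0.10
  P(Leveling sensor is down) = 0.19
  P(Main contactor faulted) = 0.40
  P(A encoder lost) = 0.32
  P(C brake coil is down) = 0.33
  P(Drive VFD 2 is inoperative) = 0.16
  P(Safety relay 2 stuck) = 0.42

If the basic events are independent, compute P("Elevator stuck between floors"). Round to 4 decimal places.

0.8997

P(Brake release down) [OR] = 1 − (1−0.37) × (1−0.38) = 0.609400
P(Drive chain down) [OR] = 1 − (1−0.24) × (1−0.41) × (1−0.10) × (1−0.19) = 0.673116
P(Leveling path down) [OR] = 1 − (1−0.609400) × (1−0.14) × (1−0.673116) = 0.890194
P(Controller branch down) [AND] = 0.40 × 0.32 = 0.128000
P(Safety circuit inoperative) [OR] = 1 − (1−0.33) × (1−0.16) × (1−0.42) = 0.673576
P(Door loop lost) [AND] = 0.128000 × 0.673576 = 0.086218
P(Elevator stuck between floors) [OR] = 1 − (1−0.890194) × (1−0.086218) = 0.899661
Rounded to 4 decimal places: P(Elevator stuck between floors) ≈ 0.8997.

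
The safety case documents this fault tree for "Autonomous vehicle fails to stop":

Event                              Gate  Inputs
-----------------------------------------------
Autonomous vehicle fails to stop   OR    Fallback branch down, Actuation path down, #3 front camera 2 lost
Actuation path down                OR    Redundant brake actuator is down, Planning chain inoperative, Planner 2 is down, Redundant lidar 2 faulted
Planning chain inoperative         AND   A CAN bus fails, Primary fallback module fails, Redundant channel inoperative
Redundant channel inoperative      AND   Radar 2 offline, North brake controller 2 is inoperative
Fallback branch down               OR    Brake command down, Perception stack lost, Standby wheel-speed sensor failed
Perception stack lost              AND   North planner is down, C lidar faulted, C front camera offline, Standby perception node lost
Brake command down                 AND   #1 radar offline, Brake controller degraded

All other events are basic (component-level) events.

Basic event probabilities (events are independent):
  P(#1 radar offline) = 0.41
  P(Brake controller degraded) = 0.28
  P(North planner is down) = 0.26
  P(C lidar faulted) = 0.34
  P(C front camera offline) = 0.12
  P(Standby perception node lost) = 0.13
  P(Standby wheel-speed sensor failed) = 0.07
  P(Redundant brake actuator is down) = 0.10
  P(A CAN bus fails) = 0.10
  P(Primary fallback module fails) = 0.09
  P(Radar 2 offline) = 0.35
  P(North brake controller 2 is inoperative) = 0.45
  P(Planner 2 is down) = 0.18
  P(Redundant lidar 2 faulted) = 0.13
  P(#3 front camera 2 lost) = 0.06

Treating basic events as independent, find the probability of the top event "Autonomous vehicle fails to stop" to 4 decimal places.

0.5045

P(Brake command down) [AND] = 0.41 × 0.28 = 0.114800
P(Perception stack lost) [AND] = 0.26 × 0.34 × 0.12 × 0.13 = 0.001379
P(Fallback branch down) [OR] = 1 − (1−0.114800) × (1−0.001379) × (1−0.07) = 0.177899
P(Redundant channel inoperative) [AND] = 0.35 × 0.45 = 0.157500
P(Planning chain inoperative) [AND] = 0.10 × 0.09 × 0.157500 = 0.001418
P(Actuation path down) [OR] = 1 − (1−0.10) × (1−0.001418) × (1−0.18) × (1−0.13) = 0.358850
P(Autonomous vehicle fails to stop) [OR] = 1 − (1−0.177899) × (1−0.358850) × (1−0.06) = 0.504535
Rounded to 4 decimal places: P(Autonomous vehicle fails to stop) ≈ 0.5045.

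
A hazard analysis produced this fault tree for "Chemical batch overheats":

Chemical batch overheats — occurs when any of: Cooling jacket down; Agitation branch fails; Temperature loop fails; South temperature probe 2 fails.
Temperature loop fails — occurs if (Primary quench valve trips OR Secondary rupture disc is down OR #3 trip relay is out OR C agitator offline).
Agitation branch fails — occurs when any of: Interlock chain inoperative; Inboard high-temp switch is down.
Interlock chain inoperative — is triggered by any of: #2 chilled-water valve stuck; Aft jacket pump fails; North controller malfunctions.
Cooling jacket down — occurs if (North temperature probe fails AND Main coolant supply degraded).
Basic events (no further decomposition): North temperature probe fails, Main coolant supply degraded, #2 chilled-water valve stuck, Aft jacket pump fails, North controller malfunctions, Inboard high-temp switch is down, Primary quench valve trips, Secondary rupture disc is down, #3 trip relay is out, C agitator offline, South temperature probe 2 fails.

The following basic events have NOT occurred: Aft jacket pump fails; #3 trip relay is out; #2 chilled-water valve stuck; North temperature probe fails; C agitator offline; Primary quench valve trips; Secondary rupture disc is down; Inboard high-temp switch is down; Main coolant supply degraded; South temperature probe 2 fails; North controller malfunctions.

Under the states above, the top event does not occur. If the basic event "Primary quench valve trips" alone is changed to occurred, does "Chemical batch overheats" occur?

Counterfactual: set "Primary quench valve trips" to occurred.
Cooling jacket down [AND]: North temperature probe fails=not, Main coolant supply degraded=not → not all inputs occur → does not occur.
Interlock chain inoperative [OR]: #2 chilled-water valve stuck=not, Aft jacket pump fails=not, North controller malfunctions=not → no input occurs → does not occur.
Agitation branch fails [OR]: Interlock chain inoperative=not, Inboard high-temp switch is down=not → no input occurs → does not occur.
Temperature loop fails [OR]: Primary quench valve trips=occurs, Secondary rupture disc is down=not, #3 trip relay is out=not, C agitator offline=not → at least one input occurs → occurs.
Chemical batch overheats [OR]: Cooling jacket down=not, Agitation branch fails=not, Temperature loop fails=occurs, South temperature probe 2 fails=not → at least one input occurs → occurs.

Yes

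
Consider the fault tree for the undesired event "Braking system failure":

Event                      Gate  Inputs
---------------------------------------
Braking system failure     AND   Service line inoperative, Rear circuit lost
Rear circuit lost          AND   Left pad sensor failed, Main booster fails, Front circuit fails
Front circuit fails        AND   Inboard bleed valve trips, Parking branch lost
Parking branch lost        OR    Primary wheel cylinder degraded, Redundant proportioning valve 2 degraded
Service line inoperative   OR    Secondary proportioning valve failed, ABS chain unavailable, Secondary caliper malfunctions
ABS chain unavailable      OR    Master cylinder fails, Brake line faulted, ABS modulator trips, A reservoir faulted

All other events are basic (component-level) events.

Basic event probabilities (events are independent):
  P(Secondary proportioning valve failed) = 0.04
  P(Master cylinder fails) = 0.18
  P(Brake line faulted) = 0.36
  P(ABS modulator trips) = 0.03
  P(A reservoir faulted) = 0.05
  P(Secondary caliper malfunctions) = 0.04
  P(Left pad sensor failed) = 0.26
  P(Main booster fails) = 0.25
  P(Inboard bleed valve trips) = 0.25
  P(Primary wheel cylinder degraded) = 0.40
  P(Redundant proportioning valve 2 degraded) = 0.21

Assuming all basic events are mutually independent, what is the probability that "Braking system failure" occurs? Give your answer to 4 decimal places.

P(ABS chain unavailable) [OR] = 1 − (1−0.18) × (1−0.36) × (1−0.03) × (1−0.05) = 0.516397
P(Service line inoperative) [OR] = 1 − (1−0.04) × (1−0.516397) × (1−0.04) = 0.554311
P(Parking branch lost) [OR] = 1 − (1−0.40) × (1−0.21) = 0.526000
P(Front circuit fails) [AND] = 0.25 × 0.526000 = 0.131500
P(Rear circuit lost) [AND] = 0.26 × 0.25 × 0.131500 = 0.008548
P(Braking system failure) [AND] = 0.554311 × 0.008548 = 0.004738
Rounded to 4 decimal places: P(Braking system failure) ≈ 0.0047.

0.0047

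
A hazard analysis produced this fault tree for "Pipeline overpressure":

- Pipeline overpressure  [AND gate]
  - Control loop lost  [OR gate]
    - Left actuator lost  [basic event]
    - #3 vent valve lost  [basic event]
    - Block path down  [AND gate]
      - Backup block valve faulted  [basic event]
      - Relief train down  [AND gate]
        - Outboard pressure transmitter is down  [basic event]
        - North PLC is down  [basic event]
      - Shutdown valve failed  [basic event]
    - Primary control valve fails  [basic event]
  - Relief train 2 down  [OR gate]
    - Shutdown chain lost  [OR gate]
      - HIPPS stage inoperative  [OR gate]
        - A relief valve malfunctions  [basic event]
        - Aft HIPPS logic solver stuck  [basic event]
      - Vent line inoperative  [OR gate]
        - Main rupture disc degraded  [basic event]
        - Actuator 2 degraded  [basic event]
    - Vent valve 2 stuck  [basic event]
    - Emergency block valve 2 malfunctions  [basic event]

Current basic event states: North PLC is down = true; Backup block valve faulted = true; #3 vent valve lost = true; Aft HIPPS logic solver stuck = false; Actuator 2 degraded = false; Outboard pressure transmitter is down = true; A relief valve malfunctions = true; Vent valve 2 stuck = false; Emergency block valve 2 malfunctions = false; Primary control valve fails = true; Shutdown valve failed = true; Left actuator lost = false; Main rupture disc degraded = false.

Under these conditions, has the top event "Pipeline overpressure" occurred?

Relief train down [AND]: Outboard pressure transmitter is down=occurs, North PLC is down=occurs → all inputs occur → occurs.
Block path down [AND]: Backup block valve faulted=occurs, Relief train down=occurs, Shutdown valve failed=occurs → all inputs occur → occurs.
Control loop lost [OR]: Left actuator lost=not, #3 vent valve lost=occurs, Block path down=occurs, Primary control valve fails=occurs → at least one input occurs → occurs.
HIPPS stage inoperative [OR]: A relief valve malfunctions=occurs, Aft HIPPS logic solver stuck=not → at least one input occurs → occurs.
Vent line inoperative [OR]: Main rupture disc degraded=not, Actuator 2 degraded=not → no input occurs → does not occur.
Shutdown chain lost [OR]: HIPPS stage inoperative=occurs, Vent line inoperative=not → at least one input occurs → occurs.
Relief train 2 down [OR]: Shutdown chain lost=occurs, Vent valve 2 stuck=not, Emergency block valve 2 malfunctions=not → at least one input occurs → occurs.
Pipeline overpressure [AND]: Control loop lost=occurs, Relief train 2 down=occurs → all inputs occur → occurs.

Yes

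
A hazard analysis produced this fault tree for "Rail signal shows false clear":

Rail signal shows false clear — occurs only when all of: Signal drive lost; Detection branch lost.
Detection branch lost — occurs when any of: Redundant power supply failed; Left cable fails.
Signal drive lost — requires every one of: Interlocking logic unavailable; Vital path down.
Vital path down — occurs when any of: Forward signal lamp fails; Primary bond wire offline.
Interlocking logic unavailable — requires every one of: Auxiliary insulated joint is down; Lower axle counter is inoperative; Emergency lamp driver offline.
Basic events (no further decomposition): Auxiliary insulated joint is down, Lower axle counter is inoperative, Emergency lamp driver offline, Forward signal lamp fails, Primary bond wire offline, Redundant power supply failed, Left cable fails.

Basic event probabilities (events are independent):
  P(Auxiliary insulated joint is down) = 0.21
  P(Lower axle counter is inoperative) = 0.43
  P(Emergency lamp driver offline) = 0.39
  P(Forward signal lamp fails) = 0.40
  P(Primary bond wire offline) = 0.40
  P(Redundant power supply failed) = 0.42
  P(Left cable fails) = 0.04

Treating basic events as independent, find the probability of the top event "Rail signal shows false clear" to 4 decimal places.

0.0100

P(Interlocking logic unavailable) [AND] = 0.21 × 0.43 × 0.39 = 0.035217
P(Vital path down) [OR] = 1 − (1−0.40) × (1−0.40) = 0.640000
P(Signal drive lost) [AND] = 0.035217 × 0.640000 = 0.022539
P(Detection branch lost) [OR] = 1 − (1−0.42) × (1−0.04) = 0.443200
P(Rail signal shows false clear) [AND] = 0.022539 × 0.443200 = 0.009989
Rounded to 4 decimal places: P(Rail signal shows false clear) ≈ 0.0100.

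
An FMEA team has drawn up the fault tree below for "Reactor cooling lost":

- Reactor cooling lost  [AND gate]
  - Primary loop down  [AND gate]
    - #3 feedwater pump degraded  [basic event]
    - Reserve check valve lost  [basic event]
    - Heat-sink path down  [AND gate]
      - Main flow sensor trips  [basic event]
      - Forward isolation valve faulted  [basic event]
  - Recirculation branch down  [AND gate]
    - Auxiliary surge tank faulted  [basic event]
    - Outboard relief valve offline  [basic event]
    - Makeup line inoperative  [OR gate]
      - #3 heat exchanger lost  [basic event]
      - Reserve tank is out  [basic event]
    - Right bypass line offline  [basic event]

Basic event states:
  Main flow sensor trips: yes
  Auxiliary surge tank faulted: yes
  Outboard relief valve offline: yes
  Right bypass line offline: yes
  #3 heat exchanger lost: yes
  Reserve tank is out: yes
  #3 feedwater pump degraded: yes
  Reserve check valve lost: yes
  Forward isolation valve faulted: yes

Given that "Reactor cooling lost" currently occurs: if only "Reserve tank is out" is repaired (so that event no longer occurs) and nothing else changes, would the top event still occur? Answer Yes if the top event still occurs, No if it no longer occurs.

Counterfactual: set "Reserve tank is out" to not occurred.
Heat-sink path down [AND]: Main flow sensor trips=occurs, Forward isolation valve faulted=occurs → all inputs occur → occurs.
Primary loop down [AND]: #3 feedwater pump degraded=occurs, Reserve check valve lost=occurs, Heat-sink path down=occurs → all inputs occur → occurs.
Makeup line inoperative [OR]: #3 heat exchanger lost=occurs, Reserve tank is out=not → at least one input occurs → occurs.
Recirculation branch down [AND]: Auxiliary surge tank faulted=occurs, Outboard relief valve offline=occurs, Makeup line inoperative=occurs, Right bypass line offline=occurs → all inputs occur → occurs.
Reactor cooling lost [AND]: Primary loop down=occurs, Recirculation branch down=occurs → all inputs occur → occurs.

Yes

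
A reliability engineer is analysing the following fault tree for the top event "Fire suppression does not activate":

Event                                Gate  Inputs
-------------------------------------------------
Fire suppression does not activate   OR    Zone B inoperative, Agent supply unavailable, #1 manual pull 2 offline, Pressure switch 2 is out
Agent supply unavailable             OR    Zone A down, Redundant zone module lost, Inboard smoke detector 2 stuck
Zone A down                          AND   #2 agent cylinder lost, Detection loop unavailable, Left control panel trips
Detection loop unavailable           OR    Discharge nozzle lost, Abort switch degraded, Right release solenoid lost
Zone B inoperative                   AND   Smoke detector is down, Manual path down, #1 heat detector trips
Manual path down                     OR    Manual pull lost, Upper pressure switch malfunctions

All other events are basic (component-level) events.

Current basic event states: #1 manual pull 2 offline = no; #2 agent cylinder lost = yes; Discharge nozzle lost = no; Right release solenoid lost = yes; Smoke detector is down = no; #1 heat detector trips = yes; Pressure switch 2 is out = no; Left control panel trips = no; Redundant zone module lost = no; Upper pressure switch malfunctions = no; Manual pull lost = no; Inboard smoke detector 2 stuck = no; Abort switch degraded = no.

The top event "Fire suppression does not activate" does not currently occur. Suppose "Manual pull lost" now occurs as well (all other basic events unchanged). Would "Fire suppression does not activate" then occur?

No

Counterfactual: set "Manual pull lost" to occurred.
Manual path down [OR]: Manual pull lost=occurs, Upper pressure switch malfunctions=not → at least one input occurs → occurs.
Zone B inoperative [AND]: Smoke detector is down=not, Manual path down=occurs, #1 heat detector trips=occurs → not all inputs occur → does not occur.
Detection loop unavailable [OR]: Discharge nozzle lost=not, Abort switch degraded=not, Right release solenoid lost=occurs → at least one input occurs → occurs.
Zone A down [AND]: #2 agent cylinder lost=occurs, Detection loop unavailable=occurs, Left control panel trips=not → not all inputs occur → does not occur.
Agent supply unavailable [OR]: Zone A down=not, Redundant zone module lost=not, Inboard smoke detector 2 stuck=not → no input occurs → does not occur.
Fire suppression does not activate [OR]: Zone B inoperative=not, Agent supply unavailable=not, #1 manual pull 2 offline=not, Pressure switch 2 is out=not → no input occurs → does not occur.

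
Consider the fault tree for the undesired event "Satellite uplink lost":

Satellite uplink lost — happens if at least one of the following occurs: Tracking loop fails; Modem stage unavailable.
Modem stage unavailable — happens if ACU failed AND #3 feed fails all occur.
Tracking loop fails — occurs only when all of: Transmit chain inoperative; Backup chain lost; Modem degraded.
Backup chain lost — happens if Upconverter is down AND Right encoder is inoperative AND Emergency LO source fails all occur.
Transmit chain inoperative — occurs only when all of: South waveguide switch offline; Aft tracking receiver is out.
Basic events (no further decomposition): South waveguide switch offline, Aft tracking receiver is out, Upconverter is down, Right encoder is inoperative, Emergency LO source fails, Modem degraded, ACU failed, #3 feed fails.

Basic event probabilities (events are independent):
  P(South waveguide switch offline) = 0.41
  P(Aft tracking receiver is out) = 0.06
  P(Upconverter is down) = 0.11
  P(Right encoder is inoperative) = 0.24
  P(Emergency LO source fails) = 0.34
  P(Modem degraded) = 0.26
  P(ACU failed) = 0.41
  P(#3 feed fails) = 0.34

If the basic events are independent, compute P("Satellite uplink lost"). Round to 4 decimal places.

0.1394

P(Transmit chain inoperative) [AND] = 0.41 × 0.06 = 0.024600
P(Backup chain lost) [AND] = 0.11 × 0.24 × 0.34 = 0.008976
P(Tracking loop fails) [AND] = 0.024600 × 0.008976 × 0.26 = 0.000057
P(Modem stage unavailable) [AND] = 0.41 × 0.34 = 0.139400
P(Satellite uplink lost) [OR] = 1 − (1−0.000057) × (1−0.139400) = 0.139449
Rounded to 4 decimal places: P(Satellite uplink lost) ≈ 0.1394.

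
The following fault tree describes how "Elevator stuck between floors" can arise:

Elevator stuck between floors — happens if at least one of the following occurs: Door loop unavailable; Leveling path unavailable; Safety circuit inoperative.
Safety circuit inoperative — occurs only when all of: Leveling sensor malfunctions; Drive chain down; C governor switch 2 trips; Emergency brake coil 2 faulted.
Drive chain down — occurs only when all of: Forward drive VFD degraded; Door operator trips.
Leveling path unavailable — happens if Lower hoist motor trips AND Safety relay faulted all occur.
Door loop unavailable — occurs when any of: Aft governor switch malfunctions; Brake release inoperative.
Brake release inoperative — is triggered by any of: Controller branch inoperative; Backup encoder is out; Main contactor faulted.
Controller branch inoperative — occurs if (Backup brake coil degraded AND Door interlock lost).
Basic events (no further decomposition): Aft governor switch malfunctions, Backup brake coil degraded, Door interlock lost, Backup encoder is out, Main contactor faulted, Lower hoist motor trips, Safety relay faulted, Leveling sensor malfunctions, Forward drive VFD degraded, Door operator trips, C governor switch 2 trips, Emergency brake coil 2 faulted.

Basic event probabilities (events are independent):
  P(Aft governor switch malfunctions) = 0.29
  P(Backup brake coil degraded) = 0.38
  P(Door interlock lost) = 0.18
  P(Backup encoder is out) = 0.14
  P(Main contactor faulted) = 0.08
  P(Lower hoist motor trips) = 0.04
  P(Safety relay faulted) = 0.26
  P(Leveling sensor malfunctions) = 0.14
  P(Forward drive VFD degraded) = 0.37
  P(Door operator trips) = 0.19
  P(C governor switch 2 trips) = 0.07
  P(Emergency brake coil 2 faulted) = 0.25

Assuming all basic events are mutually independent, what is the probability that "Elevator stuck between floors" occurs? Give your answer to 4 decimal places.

P(Controller branch inoperative) [AND] = 0.38 × 0.18 = 0.068400
P(Brake release inoperative) [OR] = 1 − (1−0.068400) × (1−0.14) × (1−0.08) = 0.262918
P(Door loop unavailable) [OR] = 1 − (1−0.29) × (1−0.262918) = 0.476672
P(Leveling path unavailable) [AND] = 0.04 × 0.26 = 0.010400
P(Drive chain down) [AND] = 0.37 × 0.19 = 0.070300
P(Safety circuit inoperative) [AND] = 0.14 × 0.070300 × 0.07 × 0.25 = 0.000172
P(Elevator stuck between floors) [OR] = 1 − (1−0.476672) × (1−0.010400) × (1−0.000172) = 0.482204
Rounded to 4 decimal places: P(Elevator stuck between floors) ≈ 0.4822.

0.4822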